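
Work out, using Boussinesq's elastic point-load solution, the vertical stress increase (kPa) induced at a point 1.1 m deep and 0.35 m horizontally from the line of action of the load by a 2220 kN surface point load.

Boussinesq vertical stress below a point load on an elastic half-space:
Δσ_z = 3P/(2πz²) · [1 + (r/z)²]^(−5/2)
r/z = 0.35/1.1 = 0.31818; [1+(r/z)²]^(−5/2) = 0.78577.
Δσ_z = 3×2220/(2π×1.1²) × 0.78577 = 876.01 × 0.78577 = 688.3 kPa

Δσ_z ≈ 688 kPa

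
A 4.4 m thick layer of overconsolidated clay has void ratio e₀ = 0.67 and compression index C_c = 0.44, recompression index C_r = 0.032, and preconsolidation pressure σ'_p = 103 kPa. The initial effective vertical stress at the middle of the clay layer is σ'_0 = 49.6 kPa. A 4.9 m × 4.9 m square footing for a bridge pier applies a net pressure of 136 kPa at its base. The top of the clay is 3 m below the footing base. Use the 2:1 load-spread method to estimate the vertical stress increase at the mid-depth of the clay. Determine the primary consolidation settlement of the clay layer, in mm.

S_c ≈ 18.2 mm

Mid-depth of clay below the footing base: z = 3 + 4.4/2 = 5.2 m.
Stress increase at mid-clay by the 2:1 spreading method:
Δσ = qBL/((B+z)(L+z)) = 136×4.9×4.9/((4.9+5.2)(4.9+5.2)) = 32.01 kPa
Final effective stress: σ'_f = 49.6 + 32.01 = 81.61 kPa.
σ'_f = 81.61 ≤ σ'_p = 103 kPa, so the clay remains overconsolidated and only the recompression index applies:
S_c = C_r·H/(1+e₀)·log₁₀(σ'_f/σ'_0) = 0.032×4.4/1.67×log₁₀(81.61/49.6)
    = 0.08431 × 0.21626 = 0.01823 m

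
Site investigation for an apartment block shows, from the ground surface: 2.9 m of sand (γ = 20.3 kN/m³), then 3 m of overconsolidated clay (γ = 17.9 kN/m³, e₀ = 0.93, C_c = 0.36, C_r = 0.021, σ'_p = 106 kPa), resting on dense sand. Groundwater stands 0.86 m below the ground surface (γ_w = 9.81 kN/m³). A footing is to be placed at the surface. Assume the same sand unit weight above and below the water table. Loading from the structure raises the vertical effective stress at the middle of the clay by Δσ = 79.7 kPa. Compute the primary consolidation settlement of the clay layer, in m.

Mid-depth of clay below the ground surface: z = 2.9 + 3/2 = 4.4 m.
Total vertical stress at mid-clay: σ_v = 20.3×2.9 + 17.9×1.5 = 85.72 kPa.
Pore pressure: u = 9.81×(4.4 − 0.86) = 34.727 kPa.
Initial effective stress: σ'_0 = σ_v − u = 85.72 − 34.727 = 50.993 kPa.
Final effective stress: σ'_f = 50.993 + 79.7 = 130.69 kPa.
σ'_f = 130.69 > σ'_p = 106 kPa, so the stress path crosses the preconsolidation pressure — recompression up to σ'_p, then virgin compression beyond:
S_c = H/(1+e₀)·[C_r·log₁₀(σ'_p/σ'_0) + C_c·log₁₀(σ'_f/σ'_p)]
    = 3/1.93 × [0.021×log₁₀(106/50.993) + 0.36×log₁₀(130.69/106)]
    = 1.5544 × [0.0066737 + 0.032737] = 0.06126 m

S_c ≈ 0.0613 m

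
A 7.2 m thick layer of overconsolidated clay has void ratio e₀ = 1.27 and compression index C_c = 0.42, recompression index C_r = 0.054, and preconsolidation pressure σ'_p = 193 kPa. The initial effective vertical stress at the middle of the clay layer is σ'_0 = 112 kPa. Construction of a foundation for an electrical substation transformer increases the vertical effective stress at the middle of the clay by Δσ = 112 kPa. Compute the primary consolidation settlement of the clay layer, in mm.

Final effective stress: σ'_f = 112 + 112 = 224 kPa.
σ'_f = 224 > σ'_p = 193 kPa, so the stress path crosses the preconsolidation pressure — recompression up to σ'_p, then virgin compression beyond:
S_c = H/(1+e₀)·[C_r·log₁₀(σ'_p/σ'_0) + C_c·log₁₀(σ'_f/σ'_p)]
    = 7.2/2.27 × [0.054×log₁₀(193/112) + 0.42×log₁₀(224/193)]
    = 3.1718 × [0.012762 + 0.02717] = 0.1267 m

S_c ≈ 127 mm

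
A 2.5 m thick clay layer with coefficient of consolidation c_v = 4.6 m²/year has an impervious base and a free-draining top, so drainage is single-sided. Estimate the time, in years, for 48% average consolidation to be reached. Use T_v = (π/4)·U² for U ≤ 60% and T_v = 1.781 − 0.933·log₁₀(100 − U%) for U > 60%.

t ≈ 0.246 years

Drainage path length: H_d = H = 2.5 m (single drainage).
U ≤ 60%: T_v = (π/4)·U² = (π/4)×0.48² = 0.18096.
t = T_v·H_d²/c_v = 0.18096×2.5²/4.6 = 0.2459 years.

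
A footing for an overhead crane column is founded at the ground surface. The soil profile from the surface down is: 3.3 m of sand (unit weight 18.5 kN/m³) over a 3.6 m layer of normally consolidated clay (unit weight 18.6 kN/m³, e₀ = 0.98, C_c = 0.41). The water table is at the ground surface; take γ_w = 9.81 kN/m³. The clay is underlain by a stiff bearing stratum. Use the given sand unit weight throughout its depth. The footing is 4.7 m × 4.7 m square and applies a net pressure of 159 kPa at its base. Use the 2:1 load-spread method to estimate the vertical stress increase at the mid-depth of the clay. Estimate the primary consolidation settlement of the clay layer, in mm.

S_c ≈ 194 mm

Mid-depth of clay below the ground surface: z = 3.3 + 3.6/2 = 5.1 m.
Total vertical stress at mid-clay: σ_v = 18.5×3.3 + 18.6×1.8 = 94.53 kPa.
Pore pressure: u = 9.81×(5.1 − 0) = 50.031 kPa.
Initial effective stress: σ'_0 = σ_v − u = 94.53 − 50.031 = 44.499 kPa.
Stress increase at mid-clay by the 2:1 spreading method:
Δσ = qBL/((B+z)(L+z)) = 159×4.7×4.7/((4.7+5.1)(4.7+5.1)) = 36.571 kPa
Final effective stress: σ'_f = σ'_0 + Δσ = 44.499 + 36.571 = 81.07 kPa.
Normally consolidated clay, so the full stress increment lies on the virgin compression line:
S_c = C_c·H/(1+e₀)·log₁₀(σ'_f/σ'_0) = 0.41×3.6/(1+0.98)×log₁₀(81.07/44.499)
    = 0.74545 × 0.26051 = 0.1942 m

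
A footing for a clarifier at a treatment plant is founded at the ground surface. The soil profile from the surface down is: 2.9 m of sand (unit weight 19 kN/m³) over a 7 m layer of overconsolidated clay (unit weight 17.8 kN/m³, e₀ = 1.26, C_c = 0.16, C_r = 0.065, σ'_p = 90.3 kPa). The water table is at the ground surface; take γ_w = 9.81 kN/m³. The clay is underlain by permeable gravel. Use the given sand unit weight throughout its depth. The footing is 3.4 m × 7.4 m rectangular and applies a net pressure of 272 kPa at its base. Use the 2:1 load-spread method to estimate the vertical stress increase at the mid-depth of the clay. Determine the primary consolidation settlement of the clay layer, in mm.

S_c ≈ 76.9 mm

Mid-depth of clay below the ground surface: z = 2.9 + 7/2 = 6.4 m.
Total vertical stress at mid-clay: σ_v = 19×2.9 + 17.8×3.5 = 117.4 kPa.
Pore pressure: u = 9.81×(6.4 − 0) = 62.784 kPa.
Initial effective stress: σ'_0 = σ_v − u = 117.4 − 62.784 = 54.616 kPa.
Stress increase at mid-clay by the 2:1 spreading method:
Δσ = qBL/((B+z)(L+z)) = 272×3.4×7.4/((3.4+6.4)(7.4+6.4)) = 50.603 kPa
Final effective stress: σ'_f = 54.616 + 50.603 = 105.22 kPa.
σ'_f = 105.22 > σ'_p = 90.3 kPa, so the stress path crosses the preconsolidation pressure — recompression up to σ'_p, then virgin compression beyond:
S_c = H/(1+e₀)·[C_r·log₁₀(σ'_p/σ'_0) + C_c·log₁₀(σ'_f/σ'_p)]
    = 7/2.26 × [0.065×log₁₀(90.3/54.616) + 0.16×log₁₀(105.22/90.3)]
    = 3.0973 × [0.014194 + 0.010626] = 0.07687 m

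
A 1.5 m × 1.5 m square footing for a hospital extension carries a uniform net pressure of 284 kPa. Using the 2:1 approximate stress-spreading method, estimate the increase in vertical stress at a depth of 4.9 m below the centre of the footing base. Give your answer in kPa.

Δσ_z ≈ 15.6 kPa

By the 2:1 method the load spreads at 1 horizontal : 2 vertical, so at depth z the loaded area has grown by z in each plan dimension:
Δσ = qBL/((B+z)(L+z)) = 284×1.5×1.5/((1.5+4.9)(1.5+4.9)) = 15.601 kPa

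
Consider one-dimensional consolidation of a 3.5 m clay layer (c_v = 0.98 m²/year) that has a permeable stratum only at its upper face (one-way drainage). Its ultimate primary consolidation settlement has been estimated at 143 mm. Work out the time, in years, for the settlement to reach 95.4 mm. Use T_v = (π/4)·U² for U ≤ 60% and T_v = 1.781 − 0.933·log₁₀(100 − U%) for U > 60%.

Drainage path length: H_d = H = 3.5 m (single drainage).
U = S(t)/S_ult = 95.4/143 = 0.6671.
U > 60%: T_v = 1.781 − 0.933·log₁₀(100 − 66.713) = 0.36072.
t = T_v·H_d²/c_v = 0.36072×3.5²/0.98 = 4.509 years.

t ≈ 4.51 years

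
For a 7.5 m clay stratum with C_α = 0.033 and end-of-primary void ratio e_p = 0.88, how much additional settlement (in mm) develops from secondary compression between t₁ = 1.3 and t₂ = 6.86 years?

Secondary compression: S_s = C_α·H/(1+e_p)·log₁₀(t₂/t₁)
S_s = 0.033×7.5/(1+0.88)×log₁₀(6.86/1.3)
    = 0.1316 × 0.7224 = 0.0951 m

S_s ≈ 95.1 mm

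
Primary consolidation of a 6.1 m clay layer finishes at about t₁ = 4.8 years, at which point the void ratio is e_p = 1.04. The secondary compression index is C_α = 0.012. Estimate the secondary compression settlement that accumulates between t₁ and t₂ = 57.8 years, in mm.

S_s ≈ 38.8 mm

Secondary compression: S_s = C_α·H/(1+e_p)·log₁₀(t₂/t₁)
S_s = 0.012×6.1/(1+1.04)×log₁₀(57.8/4.8)
    = 0.03588 × 1.081 = 0.03878 m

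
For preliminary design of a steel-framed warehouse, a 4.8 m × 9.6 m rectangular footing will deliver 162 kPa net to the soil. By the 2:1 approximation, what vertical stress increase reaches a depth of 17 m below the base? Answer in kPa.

By the 2:1 method the load spreads at 1 horizontal : 2 vertical, so at depth z the loaded area has grown by z in each plan dimension:
Δσ = qBL/((B+z)(L+z)) = 162×4.8×9.6/((4.8+17)(9.6+17)) = 12.873 kPa

Δσ_z ≈ 12.9 kPa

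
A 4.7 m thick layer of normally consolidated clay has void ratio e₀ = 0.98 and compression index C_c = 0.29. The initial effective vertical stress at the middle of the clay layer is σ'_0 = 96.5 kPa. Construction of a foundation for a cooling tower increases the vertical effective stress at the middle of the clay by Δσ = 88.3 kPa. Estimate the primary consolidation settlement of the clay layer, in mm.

Final effective stress: σ'_f = σ'_0 + Δσ = 96.5 + 88.3 = 184.8 kPa.
Normally consolidated clay, so the full stress increment lies on the virgin compression line:
S_c = C_c·H/(1+e₀)·log₁₀(σ'_f/σ'_0) = 0.29×4.7/(1+0.98)×log₁₀(184.8/96.5)
    = 0.68838 × 0.28217 = 0.1942 m

S_c ≈ 194 mm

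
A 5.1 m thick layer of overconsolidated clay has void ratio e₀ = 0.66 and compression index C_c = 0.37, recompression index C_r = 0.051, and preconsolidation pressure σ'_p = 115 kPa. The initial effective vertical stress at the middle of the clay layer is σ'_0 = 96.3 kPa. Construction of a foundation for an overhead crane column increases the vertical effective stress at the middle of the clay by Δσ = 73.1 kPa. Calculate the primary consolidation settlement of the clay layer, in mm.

S_c ≈ 203 mm

Final effective stress: σ'_f = 96.3 + 73.1 = 169.4 kPa.
σ'_f = 169.4 > σ'_p = 115 kPa, so the stress path crosses the preconsolidation pressure — recompression up to σ'_p, then virgin compression beyond:
S_c = H/(1+e₀)·[C_r·log₁₀(σ'_p/σ'_0) + C_c·log₁₀(σ'_f/σ'_p)]
    = 5.1/1.66 × [0.051×log₁₀(115/96.3) + 0.37×log₁₀(169.4/115)]
    = 3.0723 × [0.0039306 + 0.06224] = 0.2033 m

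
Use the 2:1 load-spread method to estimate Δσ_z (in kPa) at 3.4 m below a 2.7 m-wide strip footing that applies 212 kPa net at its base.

Δσ_z ≈ 93.8 kPa

By the 2:1 method the load spreads at 1 horizontal : 2 vertical, so at depth z the loaded area has grown by z in each plan dimension:
Δσ = qB/(B+z) = 212×2.7/(2.7+3.4) = 93.836 kPa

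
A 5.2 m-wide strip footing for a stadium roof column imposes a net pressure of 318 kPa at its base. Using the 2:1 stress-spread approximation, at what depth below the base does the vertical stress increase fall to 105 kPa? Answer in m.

z ≈ 10.5 m

2:1 spreading — at depth z the loaded area has grown by z in each plan dimension:
qB/(B+z) = Δσ_z ⇒ z = qB/Δσ_z − B = 318×5.2/105 − 5.2 = 10.55 m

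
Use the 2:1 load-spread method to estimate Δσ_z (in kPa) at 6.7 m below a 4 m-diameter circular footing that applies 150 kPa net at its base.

Δσ_z ≈ 21 kPa

By the 2:1 method the load spreads at 1 horizontal : 2 vertical, so at depth z the loaded area has grown by z in each plan dimension:
Δσ ≈ qD²/(D+z)² = 150×4²/(4+6.7)² = 20.963 kPa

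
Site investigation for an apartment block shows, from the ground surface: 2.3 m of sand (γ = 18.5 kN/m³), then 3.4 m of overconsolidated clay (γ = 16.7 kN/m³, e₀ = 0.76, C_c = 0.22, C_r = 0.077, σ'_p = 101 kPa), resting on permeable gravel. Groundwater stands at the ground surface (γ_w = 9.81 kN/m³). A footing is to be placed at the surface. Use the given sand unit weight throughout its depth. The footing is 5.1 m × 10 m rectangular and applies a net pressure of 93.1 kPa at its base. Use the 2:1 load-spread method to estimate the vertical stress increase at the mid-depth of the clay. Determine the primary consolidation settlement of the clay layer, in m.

S_c ≈ 0.0502 m

Mid-depth of clay below the ground surface: z = 2.3 + 3.4/2 = 4 m.
Total vertical stress at mid-clay: σ_v = 18.5×2.3 + 16.7×1.7 = 70.94 kPa.
Pore pressure: u = 9.81×(4 − 0) = 39.24 kPa.
Initial effective stress: σ'_0 = σ_v − u = 70.94 − 39.24 = 31.7 kPa.
Stress increase at mid-clay by the 2:1 spreading method:
Δσ = qBL/((B+z)(L+z)) = 93.1×5.1×10/((5.1+4)(10+4)) = 37.269 kPa
Final effective stress: σ'_f = 31.7 + 37.269 = 68.969 kPa.
σ'_f = 68.969 ≤ σ'_p = 101 kPa, so the clay remains overconsolidated and only the recompression index applies:
S_c = C_r·H/(1+e₀)·log₁₀(σ'_f/σ'_0) = 0.077×3.4/1.76×log₁₀(68.969/31.7)
    = 0.14875 × 0.33759 = 0.05022 m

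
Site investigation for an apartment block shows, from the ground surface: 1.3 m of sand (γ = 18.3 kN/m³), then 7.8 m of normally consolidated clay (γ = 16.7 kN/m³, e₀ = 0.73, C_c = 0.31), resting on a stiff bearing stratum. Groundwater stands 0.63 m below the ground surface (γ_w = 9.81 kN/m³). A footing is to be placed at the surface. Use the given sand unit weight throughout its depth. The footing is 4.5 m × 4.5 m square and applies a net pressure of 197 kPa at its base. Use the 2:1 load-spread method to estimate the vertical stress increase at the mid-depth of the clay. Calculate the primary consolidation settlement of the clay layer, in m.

Mid-depth of clay below the ground surface: z = 1.3 + 7.8/2 = 5.2 m.
Total vertical stress at mid-clay: σ_v = 18.3×1.3 + 16.7×3.9 = 88.92 kPa.
Pore pressure: u = 9.81×(5.2 − 0.63) = 44.832 kPa.
Initial effective stress: σ'_0 = σ_v − u = 88.92 − 44.832 = 44.088 kPa.
Stress increase at mid-clay by the 2:1 spreading method:
Δσ = qBL/((B+z)(L+z)) = 197×4.5×4.5/((4.5+5.2)(4.5+5.2)) = 42.398 kPa
Final effective stress: σ'_f = σ'_0 + Δσ = 44.088 + 42.398 = 86.486 kPa.
Normally consolidated clay, so the full stress increment lies on the virgin compression line:
S_c = C_c·H/(1+e₀)·log₁₀(σ'_f/σ'_0) = 0.31×7.8/(1+0.73)×log₁₀(86.486/44.088)
    = 1.3977 × 0.29263 = 0.409 m

S_c ≈ 0.409 m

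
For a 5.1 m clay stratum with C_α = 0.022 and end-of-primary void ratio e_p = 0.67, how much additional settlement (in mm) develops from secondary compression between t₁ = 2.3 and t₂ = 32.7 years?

Secondary compression: S_s = C_α·H/(1+e_p)·log₁₀(t₂/t₁)
S_s = 0.022×5.1/(1+0.67)×log₁₀(32.7/2.3)
    = 0.06719 × 1.153 = 0.07745 m

S_s ≈ 77.5 mm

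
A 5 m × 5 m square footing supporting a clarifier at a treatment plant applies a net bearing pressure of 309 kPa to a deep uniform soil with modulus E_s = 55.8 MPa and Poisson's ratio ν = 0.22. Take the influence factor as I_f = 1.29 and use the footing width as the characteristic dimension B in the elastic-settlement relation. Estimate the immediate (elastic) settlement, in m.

Immediate (elastic) settlement: S_e = q·B·(1−ν²)/E_s · I_f.
E_s = 55.8 MPa = 55800 kPa.
S_e = 309 × 5 × (1 − 0.22²) / 55800 × 1.29
    = 309 × 5 × 0.9516 / 55800 × 1.29
    = 0.03399 m

S_e ≈ 0.034 m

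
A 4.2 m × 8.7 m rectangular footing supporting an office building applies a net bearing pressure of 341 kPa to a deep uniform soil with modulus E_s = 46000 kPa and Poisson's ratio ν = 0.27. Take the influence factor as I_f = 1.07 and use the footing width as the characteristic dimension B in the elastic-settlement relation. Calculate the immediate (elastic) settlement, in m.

Immediate (elastic) settlement: S_e = q·B·(1−ν²)/E_s · I_f.
S_e = 341 × 4.2 × (1 − 0.27²) / 46000 × 1.07
    = 341 × 4.2 × 0.9271 / 46000 × 1.07
    = 0.03089 m

S_e ≈ 0.0309 m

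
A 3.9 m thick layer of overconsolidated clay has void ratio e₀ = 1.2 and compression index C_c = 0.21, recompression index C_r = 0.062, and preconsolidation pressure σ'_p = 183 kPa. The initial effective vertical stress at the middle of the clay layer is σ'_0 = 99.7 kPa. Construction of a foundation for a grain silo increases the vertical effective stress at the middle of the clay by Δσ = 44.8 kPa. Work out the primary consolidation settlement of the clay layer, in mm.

Final effective stress: σ'_f = 99.7 + 44.8 = 144.5 kPa.
σ'_f = 144.5 ≤ σ'_p = 183 kPa, so the clay remains overconsolidated and only the recompression index applies:
S_c = C_r·H/(1+e₀)·log₁₀(σ'_f/σ'_0) = 0.062×3.9/2.2×log₁₀(144.5/99.7)
    = 0.10991 × 0.16117 = 0.01771 m

S_c ≈ 17.7 mm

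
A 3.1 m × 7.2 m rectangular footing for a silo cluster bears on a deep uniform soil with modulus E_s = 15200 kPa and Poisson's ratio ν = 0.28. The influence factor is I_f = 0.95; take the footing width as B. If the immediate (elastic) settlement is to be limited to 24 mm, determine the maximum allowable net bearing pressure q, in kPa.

q ≈ 134 kPa

S_e = q·B·(1−ν²)/E_s · I_f  ⇒  q = S_e·E_s / (B·(1−ν²)·I_f).
q = 0.024 × 15200 / (3.1 × 0.9216 × 0.95) = 134.4 kPa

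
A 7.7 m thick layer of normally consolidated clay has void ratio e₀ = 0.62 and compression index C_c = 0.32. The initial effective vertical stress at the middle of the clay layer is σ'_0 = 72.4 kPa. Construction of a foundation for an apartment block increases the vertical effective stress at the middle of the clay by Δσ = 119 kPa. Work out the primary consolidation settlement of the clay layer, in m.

Final effective stress: σ'_f = σ'_0 + Δσ = 72.4 + 119 = 191.4 kPa.
Normally consolidated clay, so the full stress increment lies on the virgin compression line:
S_c = C_c·H/(1+e₀)·log₁₀(σ'_f/σ'_0) = 0.32×7.7/(1+0.62)×log₁₀(191.4/72.4)
    = 1.521 × 0.4222 = 0.6422 m

S_c ≈ 0.642 m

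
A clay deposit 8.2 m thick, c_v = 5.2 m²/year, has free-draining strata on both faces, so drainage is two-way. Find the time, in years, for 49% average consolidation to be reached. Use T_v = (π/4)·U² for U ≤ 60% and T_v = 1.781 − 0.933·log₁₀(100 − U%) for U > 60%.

t ≈ 0.61 years

Drainage path length: H_d = H/2 = 4.1 m (double drainage).
U ≤ 60%: T_v = (π/4)·U² = (π/4)×0.49² = 0.18857.
t = T_v·H_d²/c_v = 0.18857×4.1²/5.2 = 0.6096 years.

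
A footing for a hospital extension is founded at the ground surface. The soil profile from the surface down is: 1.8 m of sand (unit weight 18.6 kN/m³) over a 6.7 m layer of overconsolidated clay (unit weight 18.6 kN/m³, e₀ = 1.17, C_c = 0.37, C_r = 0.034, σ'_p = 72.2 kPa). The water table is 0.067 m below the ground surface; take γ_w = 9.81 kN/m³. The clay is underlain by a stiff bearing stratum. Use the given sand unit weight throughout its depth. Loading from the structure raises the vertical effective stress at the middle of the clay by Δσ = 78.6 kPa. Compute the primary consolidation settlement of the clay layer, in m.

S_c ≈ 0.291 m

Mid-depth of clay below the ground surface: z = 1.8 + 6.7/2 = 5.15 m.
Total vertical stress at mid-clay: σ_v = 18.6×1.8 + 18.6×3.35 = 95.79 kPa.
Pore pressure: u = 9.81×(5.15 − 0.067) = 49.864 kPa.
Initial effective stress: σ'_0 = σ_v − u = 95.79 − 49.864 = 45.926 kPa.
Final effective stress: σ'_f = 45.926 + 78.6 = 124.53 kPa.
σ'_f = 124.53 > σ'_p = 72.2 kPa, so the stress path crosses the preconsolidation pressure — recompression up to σ'_p, then virgin compression beyond:
S_c = H/(1+e₀)·[C_r·log₁₀(σ'_p/σ'_0) + C_c·log₁₀(σ'_f/σ'_p)]
    = 6.7/2.17 × [0.034×log₁₀(72.2/45.926) + 0.37×log₁₀(124.53/72.2)]
    = 3.0876 × [0.0066803 + 0.087593] = 0.2911 m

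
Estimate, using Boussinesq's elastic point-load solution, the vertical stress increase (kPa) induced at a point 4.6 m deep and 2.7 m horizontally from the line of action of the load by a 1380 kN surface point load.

Boussinesq vertical stress below a point load on an elastic half-space:
Δσ_z = 3P/(2πz²) · [1 + (r/z)²]^(−5/2)
r/z = 2.7/4.6 = 0.58696; [1+(r/z)²]^(−5/2) = 0.47707.
Δσ_z = 3×1380/(2π×4.6²) × 0.47707 = 31.139 × 0.47707 = 14.86 kPa

Δσ_z ≈ 14.9 kPa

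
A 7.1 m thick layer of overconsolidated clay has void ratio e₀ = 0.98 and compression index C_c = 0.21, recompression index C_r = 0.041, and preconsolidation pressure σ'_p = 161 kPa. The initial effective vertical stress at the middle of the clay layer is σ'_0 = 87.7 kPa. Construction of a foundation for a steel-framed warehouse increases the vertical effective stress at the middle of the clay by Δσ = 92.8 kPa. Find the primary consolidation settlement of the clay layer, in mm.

Final effective stress: σ'_f = 87.7 + 92.8 = 180.5 kPa.
σ'_f = 180.5 > σ'_p = 161 kPa, so the stress path crosses the preconsolidation pressure — recompression up to σ'_p, then virgin compression beyond:
S_c = H/(1+e₀)·[C_r·log₁₀(σ'_p/σ'_0) + C_c·log₁₀(σ'_f/σ'_p)]
    = 7.1/1.98 × [0.041×log₁₀(161/87.7) + 0.21×log₁₀(180.5/161)]
    = 3.5859 × [0.010817 + 0.010427] = 0.07618 m

S_c ≈ 76.2 mm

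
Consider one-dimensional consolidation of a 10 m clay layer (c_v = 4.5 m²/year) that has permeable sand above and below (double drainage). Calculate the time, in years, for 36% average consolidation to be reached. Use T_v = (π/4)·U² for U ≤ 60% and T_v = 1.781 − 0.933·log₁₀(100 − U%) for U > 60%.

Drainage path length: H_d = H/2 = 5 m (double drainage).
U ≤ 60%: T_v = (π/4)·U² = (π/4)×0.36² = 0.10179.
t = T_v·H_d²/c_v = 0.10179×5²/4.5 = 0.5655 years.

t ≈ 0.566 years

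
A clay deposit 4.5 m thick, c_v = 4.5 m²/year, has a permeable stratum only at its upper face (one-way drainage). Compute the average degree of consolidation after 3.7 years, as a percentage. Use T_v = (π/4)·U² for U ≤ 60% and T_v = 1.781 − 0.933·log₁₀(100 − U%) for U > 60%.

U ≈ 89.3 %

Drainage path length: H_d = H = 4.5 m (single drainage).
T_v = c_v·t/H_d² = 4.5×3.7/4.5² = 0.82222.
T_v = 0.82222 corresponds to the U > 60% branch:
U = 1 − 10^((1.781 − T_v)/0.933)/100 = 0.8934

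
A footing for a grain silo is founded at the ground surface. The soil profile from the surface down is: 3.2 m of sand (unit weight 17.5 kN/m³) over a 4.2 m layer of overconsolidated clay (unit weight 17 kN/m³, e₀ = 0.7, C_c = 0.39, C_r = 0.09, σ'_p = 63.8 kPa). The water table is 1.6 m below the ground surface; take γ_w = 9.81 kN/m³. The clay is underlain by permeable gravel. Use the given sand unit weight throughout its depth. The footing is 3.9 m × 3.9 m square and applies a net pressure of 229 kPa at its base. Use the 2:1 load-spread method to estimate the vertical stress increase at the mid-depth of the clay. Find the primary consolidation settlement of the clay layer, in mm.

Mid-depth of clay below the ground surface: z = 3.2 + 4.2/2 = 5.3 m.
Total vertical stress at mid-clay: σ_v = 17.5×3.2 + 17×2.1 = 91.7 kPa.
Pore pressure: u = 9.81×(5.3 − 1.6) = 36.297 kPa.
Initial effective stress: σ'_0 = σ_v − u = 91.7 − 36.297 = 55.403 kPa.
Stress increase at mid-clay by the 2:1 spreading method:
Δσ = qBL/((B+z)(L+z)) = 229×3.9×3.9/((3.9+5.3)(3.9+5.3)) = 41.152 kPa
Final effective stress: σ'_f = 55.403 + 41.152 = 96.555 kPa.
σ'_f = 96.555 > σ'_p = 63.8 kPa, so the stress path crosses the preconsolidation pressure — recompression up to σ'_p, then virgin compression beyond:
S_c = H/(1+e₀)·[C_r·log₁₀(σ'_p/σ'_0) + C_c·log₁₀(σ'_f/σ'_p)]
    = 4.2/1.7 × [0.09×log₁₀(63.8/55.403) + 0.39×log₁₀(96.555/63.8)]
    = 2.4706 × [0.0055159 + 0.070182] = 0.187 m

S_c ≈ 187 mm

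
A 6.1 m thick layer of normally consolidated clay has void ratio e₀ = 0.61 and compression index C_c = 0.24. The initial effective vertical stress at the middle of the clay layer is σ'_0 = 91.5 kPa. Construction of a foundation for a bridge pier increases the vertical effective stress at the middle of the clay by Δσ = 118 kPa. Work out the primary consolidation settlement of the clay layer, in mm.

Final effective stress: σ'_f = σ'_0 + Δσ = 91.5 + 118 = 209.5 kPa.
Normally consolidated clay, so the full stress increment lies on the virgin compression line:
S_c = C_c·H/(1+e₀)·log₁₀(σ'_f/σ'_0) = 0.24×6.1/(1+0.61)×log₁₀(209.5/91.5)
    = 0.90932 × 0.35976 = 0.3271 m

S_c ≈ 327 mm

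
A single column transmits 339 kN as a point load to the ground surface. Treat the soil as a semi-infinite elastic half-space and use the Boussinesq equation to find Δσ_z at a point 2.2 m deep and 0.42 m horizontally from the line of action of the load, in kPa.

Δσ_z ≈ 30.6 kPa

Boussinesq vertical stress below a point load on an elastic half-space:
Δσ_z = 3P/(2πz²) · [1 + (r/z)²]^(−5/2)
r/z = 0.42/2.2 = 0.19091; [1+(r/z)²]^(−5/2) = 0.91439.
Δσ_z = 3×339/(2π×2.2²) × 0.91439 = 33.442 × 0.91439 = 30.58 kPa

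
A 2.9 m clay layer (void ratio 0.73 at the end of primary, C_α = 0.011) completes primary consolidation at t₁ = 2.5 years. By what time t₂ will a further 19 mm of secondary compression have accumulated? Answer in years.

t₂ ≈ 26.8 years

S_s = C_α·H/(1+e_p)·log₁₀(t₂/t₁) ⇒ log₁₀(t₂/t₁) = S_s·(1+e_p)/(C_α·H).
log₁₀(t₂/t₁) = 0.019 × (1+0.73) / (0.011×2.9) = 1.03
t₂ = t₁ × 10^1.03 = 2.5 × 10.73 = 26.81 years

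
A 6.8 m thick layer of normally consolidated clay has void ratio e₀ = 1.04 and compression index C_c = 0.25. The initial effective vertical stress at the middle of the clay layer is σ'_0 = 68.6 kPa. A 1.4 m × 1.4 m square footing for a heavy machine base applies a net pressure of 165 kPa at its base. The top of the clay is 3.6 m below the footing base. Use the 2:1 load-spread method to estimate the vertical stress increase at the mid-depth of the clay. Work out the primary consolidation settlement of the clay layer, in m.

S_c ≈ 0.0234 m

Mid-depth of clay below the footing base: z = 3.6 + 6.8/2 = 7 m.
Stress increase at mid-clay by the 2:1 spreading method:
Δσ = qBL/((B+z)(L+z)) = 165×1.4×1.4/((1.4+7)(1.4+7)) = 4.5833 kPa
Final effective stress: σ'_f = σ'_0 + Δσ = 68.6 + 4.5833 = 73.183 kPa.
Normally consolidated clay, so the full stress increment lies on the virgin compression line:
S_c = C_c·H/(1+e₀)·log₁₀(σ'_f/σ'_0) = 0.25×6.8/(1+1.04)×log₁₀(73.183/68.6)
    = 0.83333 × 0.028086 = 0.0234 m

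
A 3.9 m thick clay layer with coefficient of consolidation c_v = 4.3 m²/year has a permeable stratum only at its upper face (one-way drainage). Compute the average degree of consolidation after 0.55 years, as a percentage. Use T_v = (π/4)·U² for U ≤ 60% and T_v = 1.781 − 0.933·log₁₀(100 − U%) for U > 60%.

Drainage path length: H_d = H = 3.9 m (single drainage).
T_v = c_v·t/H_d² = 4.3×0.55/3.9² = 0.15549.
T_v = 0.15549 corresponds to the U ≤ 60% branch:
U = √(4T_v/π) = 0.4449

U ≈ 44.5 %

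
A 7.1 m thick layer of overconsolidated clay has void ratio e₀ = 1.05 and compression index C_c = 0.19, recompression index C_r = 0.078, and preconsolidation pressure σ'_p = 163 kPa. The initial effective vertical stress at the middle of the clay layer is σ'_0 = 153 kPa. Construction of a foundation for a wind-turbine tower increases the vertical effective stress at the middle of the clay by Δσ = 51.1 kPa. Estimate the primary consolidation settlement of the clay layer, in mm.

Final effective stress: σ'_f = 153 + 51.1 = 204.1 kPa.
σ'_f = 204.1 > σ'_p = 163 kPa, so the stress path crosses the preconsolidation pressure — recompression up to σ'_p, then virgin compression beyond:
S_c = H/(1+e₀)·[C_r·log₁₀(σ'_p/σ'_0) + C_c·log₁₀(σ'_f/σ'_p)]
    = 7.1/2.05 × [0.078×log₁₀(163/153) + 0.19×log₁₀(204.1/163)]
    = 3.4634 × [0.0021447 + 0.018555] = 0.07169 m

S_c ≈ 71.7 mm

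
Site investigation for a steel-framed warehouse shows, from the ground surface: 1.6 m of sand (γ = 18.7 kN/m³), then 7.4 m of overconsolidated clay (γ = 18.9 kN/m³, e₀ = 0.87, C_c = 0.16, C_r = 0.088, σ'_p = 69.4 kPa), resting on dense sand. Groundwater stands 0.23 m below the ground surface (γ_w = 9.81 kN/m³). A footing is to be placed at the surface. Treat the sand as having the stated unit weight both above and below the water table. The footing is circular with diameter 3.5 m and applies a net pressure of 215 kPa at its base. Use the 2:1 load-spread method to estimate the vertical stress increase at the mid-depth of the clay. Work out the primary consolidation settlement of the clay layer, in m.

Mid-depth of clay below the ground surface: z = 1.6 + 7.4/2 = 5.3 m.
Total vertical stress at mid-clay: σ_v = 18.7×1.6 + 18.9×3.7 = 99.85 kPa.
Pore pressure: u = 9.81×(5.3 − 0.23) = 49.737 kPa.
Initial effective stress: σ'_0 = σ_v − u = 99.85 − 49.737 = 50.113 kPa.
Stress increase at mid-clay by the 2:1 spreading method:
Δσ ≈ qD²/(D+z)² = 215×3.5²/(3.5+5.3)² = 34.01 kPa
Final effective stress: σ'_f = 50.113 + 34.01 = 84.123 kPa.
σ'_f = 84.123 > σ'_p = 69.4 kPa, so the stress path crosses the preconsolidation pressure — recompression up to σ'_p, then virgin compression beyond:
S_c = H/(1+e₀)·[C_r·log₁₀(σ'_p/σ'_0) + C_c·log₁₀(σ'_f/σ'_p)]
    = 7.4/1.87 × [0.088×log₁₀(69.4/50.113) + 0.16×log₁₀(84.123/69.4)]
    = 3.9572 × [0.012444 + 0.013369] = 0.1021 m

S_c ≈ 0.102 m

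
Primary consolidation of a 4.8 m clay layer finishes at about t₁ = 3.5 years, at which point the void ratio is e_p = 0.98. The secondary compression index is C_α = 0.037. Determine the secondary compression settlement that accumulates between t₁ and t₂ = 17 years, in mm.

Secondary compression: S_s = C_α·H/(1+e_p)·log₁₀(t₂/t₁)
S_s = 0.037×4.8/(1+0.98)×log₁₀(17/3.5)
    = 0.0897 × 0.6864 = 0.06157 m

S_s ≈ 61.6 mm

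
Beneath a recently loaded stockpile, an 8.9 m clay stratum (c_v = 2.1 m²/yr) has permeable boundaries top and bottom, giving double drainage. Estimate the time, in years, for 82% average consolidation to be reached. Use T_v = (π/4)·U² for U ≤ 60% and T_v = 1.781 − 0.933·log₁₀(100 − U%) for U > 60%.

t ≈ 5.75 years

Drainage path length: H_d = H/2 = 4.45 m (double drainage).
U > 60%: T_v = 1.781 − 0.933·log₁₀(100 − 82) = 0.60983.
t = T_v·H_d²/c_v = 0.60983×4.45²/2.1 = 5.751 years.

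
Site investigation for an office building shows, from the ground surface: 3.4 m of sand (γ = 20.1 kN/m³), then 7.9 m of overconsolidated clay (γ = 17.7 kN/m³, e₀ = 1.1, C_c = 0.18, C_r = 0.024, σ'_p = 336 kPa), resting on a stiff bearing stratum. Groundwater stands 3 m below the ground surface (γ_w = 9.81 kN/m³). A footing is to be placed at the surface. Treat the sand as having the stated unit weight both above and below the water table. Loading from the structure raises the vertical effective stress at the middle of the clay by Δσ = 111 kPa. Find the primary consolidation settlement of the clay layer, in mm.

Mid-depth of clay below the ground surface: z = 3.4 + 7.9/2 = 7.35 m.
Total vertical stress at mid-clay: σ_v = 20.1×3.4 + 17.7×3.95 = 138.25 kPa.
Pore pressure: u = 9.81×(7.35 − 3) = 42.673 kPa.
Initial effective stress: σ'_0 = σ_v − u = 138.25 − 42.673 = 95.577 kPa.
Final effective stress: σ'_f = 95.577 + 111 = 206.58 kPa.
σ'_f = 206.58 ≤ σ'_p = 336 kPa, so the clay remains overconsolidated and only the recompression index applies:
S_c = C_r·H/(1+e₀)·log₁₀(σ'_f/σ'_0) = 0.024×7.9/2.1×log₁₀(206.58/95.577)
    = 0.090286 × 0.33473 = 0.03022 m

S_c ≈ 30.2 mm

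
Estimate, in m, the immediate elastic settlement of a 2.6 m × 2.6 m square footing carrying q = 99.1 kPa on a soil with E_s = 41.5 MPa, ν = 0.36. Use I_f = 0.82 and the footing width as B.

Immediate (elastic) settlement: S_e = q·B·(1−ν²)/E_s · I_f.
E_s = 41.5 MPa = 41500 kPa.
S_e = 99.1 × 2.6 × (1 − 0.36²) / 41500 × 0.82
    = 99.1 × 2.6 × 0.8704 / 41500 × 0.82
    = 0.004431 m

S_e ≈ 0.00443 m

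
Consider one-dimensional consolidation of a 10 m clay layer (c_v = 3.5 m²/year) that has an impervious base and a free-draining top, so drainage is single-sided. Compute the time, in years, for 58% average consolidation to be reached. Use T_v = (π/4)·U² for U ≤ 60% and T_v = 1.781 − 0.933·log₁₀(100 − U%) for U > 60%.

t ≈ 7.55 years

Drainage path length: H_d = H = 10 m (single drainage).
U ≤ 60%: T_v = (π/4)·U² = (π/4)×0.58² = 0.26421.
t = T_v·H_d²/c_v = 0.26421×10²/3.5 = 7.549 years.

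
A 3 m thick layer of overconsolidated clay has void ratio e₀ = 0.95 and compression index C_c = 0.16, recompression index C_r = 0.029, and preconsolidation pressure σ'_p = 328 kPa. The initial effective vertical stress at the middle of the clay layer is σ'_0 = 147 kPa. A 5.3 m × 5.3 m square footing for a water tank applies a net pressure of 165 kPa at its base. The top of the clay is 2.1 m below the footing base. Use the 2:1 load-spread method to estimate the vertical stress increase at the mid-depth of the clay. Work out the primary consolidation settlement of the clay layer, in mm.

S_c ≈ 6.49 mm

Mid-depth of clay below the footing base: z = 2.1 + 3/2 = 3.6 m.
Stress increase at mid-clay by the 2:1 spreading method:
Δσ = qBL/((B+z)(L+z)) = 165×5.3×5.3/((5.3+3.6)(5.3+3.6)) = 58.513 kPa
Final effective stress: σ'_f = 147 + 58.513 = 205.51 kPa.
σ'_f = 205.51 ≤ σ'_p = 328 kPa, so the clay remains overconsolidated and only the recompression index applies:
S_c = C_r·H/(1+e₀)·log₁₀(σ'_f/σ'_0) = 0.029×3/1.95×log₁₀(205.51/147)
    = 0.044617 × 0.14552 = 0.006493 m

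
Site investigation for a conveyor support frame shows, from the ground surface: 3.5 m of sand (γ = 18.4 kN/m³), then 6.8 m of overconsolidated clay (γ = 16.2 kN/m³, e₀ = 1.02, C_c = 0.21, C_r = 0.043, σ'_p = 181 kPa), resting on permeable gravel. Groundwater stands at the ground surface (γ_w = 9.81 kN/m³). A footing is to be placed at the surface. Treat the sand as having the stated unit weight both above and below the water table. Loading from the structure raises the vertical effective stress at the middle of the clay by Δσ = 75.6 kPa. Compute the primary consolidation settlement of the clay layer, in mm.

Mid-depth of clay below the ground surface: z = 3.5 + 6.8/2 = 6.9 m.
Total vertical stress at mid-clay: σ_v = 18.4×3.5 + 16.2×3.4 = 119.48 kPa.
Pore pressure: u = 9.81×(6.9 − 0) = 67.689 kPa.
Initial effective stress: σ'_0 = σ_v − u = 119.48 − 67.689 = 51.791 kPa.
Final effective stress: σ'_f = 51.791 + 75.6 = 127.39 kPa.
σ'_f = 127.39 ≤ σ'_p = 181 kPa, so the clay remains overconsolidated and only the recompression index applies:
S_c = C_r·H/(1+e₀)·log₁₀(σ'_f/σ'_0) = 0.043×6.8/2.02×log₁₀(127.39/51.791)
    = 0.14475 × 0.39088 = 0.05658 m

S_c ≈ 56.6 mm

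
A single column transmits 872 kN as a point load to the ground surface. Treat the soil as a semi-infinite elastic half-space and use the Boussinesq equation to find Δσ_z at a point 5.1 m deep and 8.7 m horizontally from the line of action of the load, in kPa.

Boussinesq vertical stress below a point load on an elastic half-space:
Δσ_z = 3P/(2πz²) · [1 + (r/z)²]^(−5/2)
r/z = 8.7/5.1 = 1.7059; [1+(r/z)²]^(−5/2) = 0.033079.
Δσ_z = 3×872/(2π×5.1²) × 0.033079 = 16.007 × 0.033079 = 0.5295 kPa

Δσ_z ≈ 0.529 kPa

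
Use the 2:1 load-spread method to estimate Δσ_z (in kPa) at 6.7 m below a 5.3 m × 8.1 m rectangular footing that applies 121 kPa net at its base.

Δσ_z ≈ 29.2 kPa

By the 2:1 method the load spreads at 1 horizontal : 2 vertical, so at depth z the loaded area has grown by z in each plan dimension:
Δσ = qBL/((B+z)(L+z)) = 121×5.3×8.1/((5.3+6.7)(8.1+6.7)) = 29.248 kPa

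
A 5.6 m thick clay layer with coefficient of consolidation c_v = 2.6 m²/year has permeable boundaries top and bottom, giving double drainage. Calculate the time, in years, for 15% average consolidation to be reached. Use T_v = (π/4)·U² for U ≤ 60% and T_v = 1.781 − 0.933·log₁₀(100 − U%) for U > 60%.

t ≈ 0.0533 years

Drainage path length: H_d = H/2 = 2.8 m (double drainage).
U ≤ 60%: T_v = (π/4)·U² = (π/4)×0.15² = 0.017671.
t = T_v·H_d²/c_v = 0.017671×2.8²/2.6 = 0.05328 years.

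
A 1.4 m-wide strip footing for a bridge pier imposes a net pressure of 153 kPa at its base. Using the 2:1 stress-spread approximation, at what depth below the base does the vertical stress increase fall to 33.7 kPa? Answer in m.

z ≈ 4.96 m

2:1 spreading — at depth z the loaded area has grown by z in each plan dimension:
qB/(B+z) = Δσ_z ⇒ z = qB/Δσ_z − B = 153×1.4/33.7 − 1.4 = 4.956 m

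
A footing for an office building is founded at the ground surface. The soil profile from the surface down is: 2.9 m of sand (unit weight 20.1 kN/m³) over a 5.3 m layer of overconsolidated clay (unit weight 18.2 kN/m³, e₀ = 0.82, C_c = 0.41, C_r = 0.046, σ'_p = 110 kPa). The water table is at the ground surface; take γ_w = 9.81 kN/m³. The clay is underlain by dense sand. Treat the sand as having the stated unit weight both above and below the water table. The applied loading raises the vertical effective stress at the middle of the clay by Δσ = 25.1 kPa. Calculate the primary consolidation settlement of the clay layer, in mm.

S_c ≈ 22.9 mm

Mid-depth of clay below the ground surface: z = 2.9 + 5.3/2 = 5.55 m.
Total vertical stress at mid-clay: σ_v = 20.1×2.9 + 18.2×2.65 = 106.52 kPa.
Pore pressure: u = 9.81×(5.55 − 0) = 54.446 kPa.
Initial effective stress: σ'_0 = σ_v − u = 106.52 − 54.446 = 52.074 kPa.
Final effective stress: σ'_f = 52.074 + 25.1 = 77.174 kPa.
σ'_f = 77.174 ≤ σ'_p = 110 kPa, so the clay remains overconsolidated and only the recompression index applies:
S_c = C_r·H/(1+e₀)·log₁₀(σ'_f/σ'_0) = 0.046×5.3/1.82×log₁₀(77.174/52.074)
    = 0.13396 × 0.17085 = 0.02289 m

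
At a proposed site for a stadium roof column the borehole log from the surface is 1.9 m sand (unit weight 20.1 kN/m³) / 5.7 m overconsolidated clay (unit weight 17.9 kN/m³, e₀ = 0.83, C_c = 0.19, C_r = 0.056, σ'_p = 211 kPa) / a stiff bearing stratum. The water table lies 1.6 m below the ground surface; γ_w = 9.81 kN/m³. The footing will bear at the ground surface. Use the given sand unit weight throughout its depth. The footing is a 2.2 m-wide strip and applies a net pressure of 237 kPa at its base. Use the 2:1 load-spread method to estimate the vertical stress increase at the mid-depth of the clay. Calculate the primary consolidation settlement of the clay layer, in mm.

S_c ≈ 62.7 mm

Mid-depth of clay below the ground surface: z = 1.9 + 5.7/2 = 4.75 m.
Total vertical stress at mid-clay: σ_v = 20.1×1.9 + 17.9×2.85 = 89.205 kPa.
Pore pressure: u = 9.81×(4.75 − 1.6) = 30.902 kPa.
Initial effective stress: σ'_0 = σ_v − u = 89.205 − 30.902 = 58.303 kPa.
Stress increase at mid-clay by the 2:1 spreading method:
Δσ = qB/(B+z) = 237×2.2/(2.2+4.75) = 75.022 kPa
Final effective stress: σ'_f = 58.303 + 75.022 = 133.32 kPa.
σ'_f = 133.32 ≤ σ'_p = 211 kPa, so the clay remains overconsolidated and only the recompression index applies:
S_c = C_r·H/(1+e₀)·log₁₀(σ'_f/σ'_0) = 0.056×5.7/1.83×log₁₀(133.32/58.303)
    = 0.17443 × 0.3592 = 0.06265 m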